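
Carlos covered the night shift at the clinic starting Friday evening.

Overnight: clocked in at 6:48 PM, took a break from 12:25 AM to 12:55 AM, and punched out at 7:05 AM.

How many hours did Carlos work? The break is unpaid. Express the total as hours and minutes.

Overnight: 6:48 PM → midnight = 5 h 12 min; midnight → 7:05 AM = 7 h 5 min; span 12 h 17 min; less 30 min break → 11 h 47 min

11 h 47 min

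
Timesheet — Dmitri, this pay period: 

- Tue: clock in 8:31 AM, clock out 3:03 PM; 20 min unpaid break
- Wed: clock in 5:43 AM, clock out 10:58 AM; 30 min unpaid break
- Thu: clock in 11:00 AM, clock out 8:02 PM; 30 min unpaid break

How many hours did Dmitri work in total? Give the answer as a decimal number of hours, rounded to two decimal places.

19.48 hours

Tue: 8:31 AM–3:03 PM = 6 h 32 min; less 20 min break → 6 h 12 min
Wed: 5:43 AM–10:58 AM = 5 h 15 min; less 30 min break → 4 h 45 min
Thu: 11:00 AM–8:02 PM = 9 h 2 min; less 30 min break → 8 h 32 min
Total: 6 h 12 min + 4 h 45 min + 8 h 32 min = 19 h 29 min.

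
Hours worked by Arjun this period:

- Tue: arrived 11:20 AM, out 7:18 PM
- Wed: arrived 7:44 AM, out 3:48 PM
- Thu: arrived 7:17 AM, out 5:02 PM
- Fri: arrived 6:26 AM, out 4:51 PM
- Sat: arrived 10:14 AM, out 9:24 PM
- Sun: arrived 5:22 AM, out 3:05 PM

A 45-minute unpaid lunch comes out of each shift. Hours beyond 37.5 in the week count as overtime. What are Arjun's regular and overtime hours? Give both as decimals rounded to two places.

Regular 37.50 hours, overtime 15.08 hours

Tue: 11:20 AM–7:18 PM = 7 h 58 min; less 45 min break → 7 h 13 min
Wed: 7:44 AM–3:48 PM = 8 h 4 min; less 45 min break → 7 h 19 min
Thu: 7:17 AM–5:02 PM = 9 h 45 min; less 45 min break → 9 h 0 min
Fri: 6:26 AM–4:51 PM = 10 h 25 min; less 45 min break → 9 h 40 min
Sat: 10:14 AM–9:24 PM = 11 h 10 min; less 45 min break → 10 h 25 min
Sun: 5:22 AM–3:05 PM = 9 h 43 min; less 45 min break → 8 h 58 min
Total worked: 52 h 35 min = 52.58 h.
Threshold 37.5 h → overtime 15 h 5 min, regular 37 h 30 min.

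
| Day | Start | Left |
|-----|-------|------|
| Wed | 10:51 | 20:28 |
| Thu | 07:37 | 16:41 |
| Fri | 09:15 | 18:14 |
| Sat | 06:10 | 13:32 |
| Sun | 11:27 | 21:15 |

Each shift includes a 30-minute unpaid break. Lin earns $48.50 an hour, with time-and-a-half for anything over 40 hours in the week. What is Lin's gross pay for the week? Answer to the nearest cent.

$2109.75

Wed: 10:51–20:28 = 9 h 37 min; less 30 min break → 9 h 7 min
Thu: 07:37–16:41 = 9 h 4 min; less 30 min break → 8 h 34 min
Fri: 09:15–18:14 = 8 h 59 min; less 30 min break → 8 h 29 min
Sat: 06:10–13:32 = 7 h 22 min; less 30 min break → 6 h 52 min
Sun: 11:27–21:15 = 9 h 48 min; less 30 min break → 9 h 18 min
Total worked: 42 h 20 min = 2540 min.
Regular 40 h 0 min = 2400 min at $48.50/h; overtime 2 h 20 min = 140 min at $72.75/h.
Pay = (2400 × $48.50 + 140 × $72.75) ÷ 60 = $2109.75.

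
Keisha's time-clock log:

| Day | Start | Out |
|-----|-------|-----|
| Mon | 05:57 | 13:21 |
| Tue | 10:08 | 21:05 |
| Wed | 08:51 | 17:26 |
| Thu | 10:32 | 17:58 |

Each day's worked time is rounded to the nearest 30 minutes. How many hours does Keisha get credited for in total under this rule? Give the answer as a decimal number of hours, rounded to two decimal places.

Mon: 05:57–13:21 = 7 h 24 min → rounds to 7 h 30 min
Tue: 10:08–21:05 = 10 h 57 min → rounds to 11 h 0 min
Wed: 08:51–17:26 = 8 h 35 min → rounds to 8 h 30 min
Thu: 10:32–17:58 = 7 h 26 min → rounds to 7 h 30 min
Total credited: 34 h 30 min.

34.50 hours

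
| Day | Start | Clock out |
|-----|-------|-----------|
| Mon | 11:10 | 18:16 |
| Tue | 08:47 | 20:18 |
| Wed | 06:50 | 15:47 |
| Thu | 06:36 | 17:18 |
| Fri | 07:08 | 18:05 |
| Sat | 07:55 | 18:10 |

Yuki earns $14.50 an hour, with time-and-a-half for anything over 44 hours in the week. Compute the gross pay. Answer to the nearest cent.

$974.40

Mon: 11:10–18:16 = 7 h 6 min
Tue: 08:47–20:18 = 11 h 31 min
Wed: 06:50–15:47 = 8 h 57 min
Thu: 06:36–17:18 = 10 h 42 min
Fri: 07:08–18:05 = 10 h 57 min
Sat: 07:55–18:10 = 10 h 15 min
Total worked: 59 h 28 min = 3568 min.
Regular 44 h 0 min = 2640 min at $14.50/h; overtime 15 h 28 min = 928 min at $21.75/h.
Pay = (2640 × $14.50 + 928 × $21.75) ÷ 60 = $974.40.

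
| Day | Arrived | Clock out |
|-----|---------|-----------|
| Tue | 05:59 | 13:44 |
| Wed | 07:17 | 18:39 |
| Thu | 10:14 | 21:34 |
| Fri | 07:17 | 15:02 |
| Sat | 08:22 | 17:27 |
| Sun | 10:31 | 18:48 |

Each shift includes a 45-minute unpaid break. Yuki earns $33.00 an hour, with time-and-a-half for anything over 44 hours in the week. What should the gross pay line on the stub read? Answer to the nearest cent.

Tue: 05:59–13:44 = 7 h 45 min; less 45 min break → 7 h 0 min
Wed: 07:17–18:39 = 11 h 22 min; less 45 min break → 10 h 37 min
Thu: 10:14–21:34 = 11 h 20 min; less 45 min break → 10 h 35 min
Fri: 07:17–15:02 = 7 h 45 min; less 45 min break → 7 h 0 min
Sat: 08:22–17:27 = 9 h 5 min; less 45 min break → 8 h 20 min
Sun: 10:31–18:48 = 8 h 17 min; less 45 min break → 7 h 32 min
Total worked: 51 h 4 min = 3064 min.
Regular 44 h 0 min = 2640 min at $33.00/h; overtime 7 h 4 min = 424 min at $49.50/h.
Pay = (2640 × $33.00 + 424 × $49.50) ÷ 60 = $1801.80.

$1801.80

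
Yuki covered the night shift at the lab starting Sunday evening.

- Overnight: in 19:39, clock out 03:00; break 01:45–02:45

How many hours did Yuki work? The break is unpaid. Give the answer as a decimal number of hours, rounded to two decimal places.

Overnight: 19:39 → midnight = 4 h 21 min; midnight → 03:00 = 3 h 0 min; span 7 h 21 min; less 60 min break → 6 h 21 min

6.35 hours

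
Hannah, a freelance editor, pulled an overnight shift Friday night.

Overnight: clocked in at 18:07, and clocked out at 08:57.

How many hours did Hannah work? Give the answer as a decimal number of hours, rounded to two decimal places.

Overnight: 18:07 → midnight = 5 h 53 min; midnight → 08:57 = 8 h 57 min; span 14 h 50 min

14.83 hours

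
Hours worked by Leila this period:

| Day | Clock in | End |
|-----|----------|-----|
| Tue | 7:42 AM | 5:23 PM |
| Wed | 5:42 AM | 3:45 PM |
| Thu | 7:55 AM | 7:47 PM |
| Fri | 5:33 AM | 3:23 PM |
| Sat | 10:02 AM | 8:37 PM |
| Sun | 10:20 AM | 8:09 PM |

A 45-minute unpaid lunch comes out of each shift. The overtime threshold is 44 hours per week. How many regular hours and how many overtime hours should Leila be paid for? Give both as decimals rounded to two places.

Regular 44.00 hours, overtime 13.33 hours

Tue: 7:42 AM–5:23 PM = 9 h 41 min; less 45 min break → 8 h 56 min
Wed: 5:42 AM–3:45 PM = 10 h 3 min; less 45 min break → 9 h 18 min
Thu: 7:55 AM–7:47 PM = 11 h 52 min; less 45 min break → 11 h 7 min
Fri: 5:33 AM–3:23 PM = 9 h 50 min; less 45 min break → 9 h 5 min
Sat: 10:02 AM–8:37 PM = 10 h 35 min; less 45 min break → 9 h 50 min
Sun: 10:20 AM–8:09 PM = 9 h 49 min; less 45 min break → 9 h 4 min
Total worked: 57 h 20 min = 57.33 h.
Threshold 44 h → overtime 13 h 20 min, regular 44 h 0 min.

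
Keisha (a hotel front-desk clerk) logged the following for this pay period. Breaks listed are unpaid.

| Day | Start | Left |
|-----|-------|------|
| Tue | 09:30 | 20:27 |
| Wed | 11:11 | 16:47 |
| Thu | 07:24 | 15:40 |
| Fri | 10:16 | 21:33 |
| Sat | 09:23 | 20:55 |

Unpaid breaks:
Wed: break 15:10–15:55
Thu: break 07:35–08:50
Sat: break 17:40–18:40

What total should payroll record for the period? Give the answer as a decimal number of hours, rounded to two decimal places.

44.63 hours

Tue: 09:30–20:27 = 10 h 57 min
Wed: 11:11–16:47 = 5 h 36 min; less 45 min break → 4 h 51 min
Thu: 07:24–15:40 = 8 h 16 min; less 75 min break → 7 h 1 min
Fri: 10:16–21:33 = 11 h 17 min
Sat: 09:23–20:55 = 11 h 32 min; less 60 min break → 10 h 32 min
Total: 10 h 57 min + 4 h 51 min + 7 h 1 min + 11 h 17 min + 10 h 32 min = 44 h 38 min.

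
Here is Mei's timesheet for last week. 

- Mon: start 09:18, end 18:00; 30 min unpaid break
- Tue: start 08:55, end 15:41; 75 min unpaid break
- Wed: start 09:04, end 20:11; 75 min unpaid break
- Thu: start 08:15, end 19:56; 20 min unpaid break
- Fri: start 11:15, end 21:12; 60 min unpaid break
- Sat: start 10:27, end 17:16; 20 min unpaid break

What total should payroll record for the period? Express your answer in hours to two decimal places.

Mon: 09:18–18:00 = 8 h 42 min; less 30 min break → 8 h 12 min
Tue: 08:55–15:41 = 6 h 46 min; less 75 min break → 5 h 31 min
Wed: 09:04–20:11 = 11 h 7 min; less 75 min break → 9 h 52 min
Thu: 08:15–19:56 = 11 h 41 min; less 20 min break → 11 h 21 min
Fri: 11:15–21:12 = 9 h 57 min; less 60 min break → 8 h 57 min
Sat: 10:27–17:16 = 6 h 49 min; less 20 min break → 6 h 29 min
Total: 8 h 12 min + 5 h 31 min + 9 h 52 min + 11 h 21 min + 8 h 57 min + 6 h 29 min = 50 h 22 min.

50.37 hours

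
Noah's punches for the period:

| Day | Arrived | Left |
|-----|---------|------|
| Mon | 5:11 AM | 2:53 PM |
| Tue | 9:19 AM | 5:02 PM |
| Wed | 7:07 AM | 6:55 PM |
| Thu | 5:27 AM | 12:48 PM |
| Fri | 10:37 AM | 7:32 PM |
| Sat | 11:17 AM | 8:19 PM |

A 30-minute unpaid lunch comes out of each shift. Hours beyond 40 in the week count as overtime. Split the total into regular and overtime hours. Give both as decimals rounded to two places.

Regular 40.00 hours, overtime 11.52 hours

Mon: 5:11 AM–2:53 PM = 9 h 42 min; less 30 min break → 9 h 12 min
Tue: 9:19 AM–5:02 PM = 7 h 43 min; less 30 min break → 7 h 13 min
Wed: 7:07 AM–6:55 PM = 11 h 48 min; less 30 min break → 11 h 18 min
Thu: 5:27 AM–12:48 PM = 7 h 21 min; less 30 min break → 6 h 51 min
Fri: 10:37 AM–7:32 PM = 8 h 55 min; less 30 min break → 8 h 25 min
Sat: 11:17 AM–8:19 PM = 9 h 2 min; less 30 min break → 8 h 32 min
Total worked: 51 h 31 min = 51.52 h.
Threshold 40 h → overtime 11 h 31 min, regular 40 h 0 min.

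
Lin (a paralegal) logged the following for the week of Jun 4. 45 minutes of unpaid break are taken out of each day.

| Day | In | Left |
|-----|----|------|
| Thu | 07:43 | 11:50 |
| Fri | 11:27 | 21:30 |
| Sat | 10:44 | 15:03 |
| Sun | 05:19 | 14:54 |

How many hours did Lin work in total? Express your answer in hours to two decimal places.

Thu: 07:43–11:50 = 4 h 7 min; less 45 min break → 3 h 22 min
Fri: 11:27–21:30 = 10 h 3 min; less 45 min break → 9 h 18 min
Sat: 10:44–15:03 = 4 h 19 min; less 45 min break → 3 h 34 min
Sun: 05:19–14:54 = 9 h 35 min; less 45 min break → 8 h 50 min
Total: 3 h 22 min + 9 h 18 min + 3 h 34 min + 8 h 50 min = 25 h 4 min.

25.07 hours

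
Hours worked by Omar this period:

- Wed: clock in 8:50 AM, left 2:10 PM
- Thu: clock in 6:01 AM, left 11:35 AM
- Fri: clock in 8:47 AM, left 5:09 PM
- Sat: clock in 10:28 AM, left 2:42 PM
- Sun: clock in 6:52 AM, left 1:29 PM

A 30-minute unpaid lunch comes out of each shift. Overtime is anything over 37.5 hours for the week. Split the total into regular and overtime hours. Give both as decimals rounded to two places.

Regular 27.62 hours, overtime 0.00 hours

Wed: 8:50 AM–2:10 PM = 5 h 20 min; less 30 min break → 4 h 50 min
Thu: 6:01 AM–11:35 AM = 5 h 34 min; less 30 min break → 5 h 4 min
Fri: 8:47 AM–5:09 PM = 8 h 22 min; less 30 min break → 7 h 52 min
Sat: 10:28 AM–2:42 PM = 4 h 14 min; less 30 min break → 3 h 44 min
Sun: 6:52 AM–1:29 PM = 6 h 37 min; less 30 min break → 6 h 7 min
Total worked: 27 h 37 min = 27.62 h.
Threshold 37.5 h → overtime 0 h 0 min, regular 27 h 37 min.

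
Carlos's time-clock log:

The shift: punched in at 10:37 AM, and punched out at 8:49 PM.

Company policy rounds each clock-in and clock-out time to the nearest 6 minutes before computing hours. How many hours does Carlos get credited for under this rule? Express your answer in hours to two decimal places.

The shift: in 10:37 AM→10:36 AM, out 8:49 PM→8:48 PM; 10 h 12 min

10.20 hours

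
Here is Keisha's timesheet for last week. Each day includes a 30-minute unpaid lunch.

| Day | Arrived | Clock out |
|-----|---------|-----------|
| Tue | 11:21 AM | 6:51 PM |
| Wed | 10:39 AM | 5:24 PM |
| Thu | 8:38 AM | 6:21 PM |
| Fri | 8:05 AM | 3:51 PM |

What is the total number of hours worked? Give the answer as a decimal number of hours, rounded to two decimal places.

29.73 hours

Tue: 11:21 AM–6:51 PM = 7 h 30 min; less 30 min break → 7 h 0 min
Wed: 10:39 AM–5:24 PM = 6 h 45 min; less 30 min break → 6 h 15 min
Thu: 8:38 AM–6:21 PM = 9 h 43 min; less 30 min break → 9 h 13 min
Fri: 8:05 AM–3:51 PM = 7 h 46 min; less 30 min break → 7 h 16 min
Total: 7 h 0 min + 6 h 15 min + 9 h 13 min + 7 h 16 min = 29 h 44 min.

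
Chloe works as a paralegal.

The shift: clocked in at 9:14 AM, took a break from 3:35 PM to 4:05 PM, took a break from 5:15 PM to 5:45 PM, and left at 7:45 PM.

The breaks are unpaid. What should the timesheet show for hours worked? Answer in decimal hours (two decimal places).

9.52 hours

The shift: 9:14 AM–7:45 PM = 10 h 31 min; less 60 min break → 9 h 31 min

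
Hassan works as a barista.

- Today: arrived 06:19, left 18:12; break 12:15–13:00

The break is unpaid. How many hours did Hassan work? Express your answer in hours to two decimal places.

11.13 hours

Today: 06:19–18:12 = 11 h 53 min; less 45 min break → 11 h 8 min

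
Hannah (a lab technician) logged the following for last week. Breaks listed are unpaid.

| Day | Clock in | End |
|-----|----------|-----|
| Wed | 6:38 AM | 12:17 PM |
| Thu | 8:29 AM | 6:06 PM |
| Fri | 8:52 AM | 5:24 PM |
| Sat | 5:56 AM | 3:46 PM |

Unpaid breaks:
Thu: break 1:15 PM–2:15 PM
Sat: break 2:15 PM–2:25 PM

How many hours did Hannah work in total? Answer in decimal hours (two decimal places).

Wed: 6:38 AM–12:17 PM = 5 h 39 min
Thu: 8:29 AM–6:06 PM = 9 h 37 min; less 60 min break → 8 h 37 min
Fri: 8:52 AM–5:24 PM = 8 h 32 min
Sat: 5:56 AM–3:46 PM = 9 h 50 min; less 10 min break → 9 h 40 min
Total: 5 h 39 min + 8 h 37 min + 8 h 32 min + 9 h 40 min = 32 h 28 min.

32.47 hours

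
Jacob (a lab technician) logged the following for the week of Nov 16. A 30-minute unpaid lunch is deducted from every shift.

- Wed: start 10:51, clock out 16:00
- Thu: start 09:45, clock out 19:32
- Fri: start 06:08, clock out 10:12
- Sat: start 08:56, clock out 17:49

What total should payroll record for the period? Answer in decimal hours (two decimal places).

Wed: 10:51–16:00 = 5 h 9 min; less 30 min break → 4 h 39 min
Thu: 09:45–19:32 = 9 h 47 min; less 30 min break → 9 h 17 min
Fri: 06:08–10:12 = 4 h 4 min; less 30 min break → 3 h 34 min
Sat: 08:56–17:49 = 8 h 53 min; less 30 min break → 8 h 23 min
Total: 4 h 39 min + 9 h 17 min + 3 h 34 min + 8 h 23 min = 25 h 53 min.

25.88 hours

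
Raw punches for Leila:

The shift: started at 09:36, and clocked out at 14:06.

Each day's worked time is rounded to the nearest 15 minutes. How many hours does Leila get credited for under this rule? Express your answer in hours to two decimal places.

4.50 hours

The shift: 09:36–14:06 = 4 h 30 min → rounds to 4 h 30 min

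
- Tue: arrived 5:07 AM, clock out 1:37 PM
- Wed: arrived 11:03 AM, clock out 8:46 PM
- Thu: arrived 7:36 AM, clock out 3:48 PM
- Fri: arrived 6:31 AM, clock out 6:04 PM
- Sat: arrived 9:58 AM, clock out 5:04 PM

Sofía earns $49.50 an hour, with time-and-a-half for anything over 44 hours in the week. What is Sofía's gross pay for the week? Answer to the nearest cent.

Tue: 5:07 AM–1:37 PM = 8 h 30 min
Wed: 11:03 AM–8:46 PM = 9 h 43 min
Thu: 7:36 AM–3:48 PM = 8 h 12 min
Fri: 6:31 AM–6:04 PM = 11 h 33 min
Sat: 9:58 AM–5:04 PM = 7 h 6 min
Total worked: 45 h 4 min = 2704 min.
Regular 44 h 0 min = 2640 min at $49.50/h; overtime 1 h 4 min = 64 min at $74.25/h.
Pay = (2640 × $49.50 + 64 × $74.25) ÷ 60 = $2257.20.

$2257.20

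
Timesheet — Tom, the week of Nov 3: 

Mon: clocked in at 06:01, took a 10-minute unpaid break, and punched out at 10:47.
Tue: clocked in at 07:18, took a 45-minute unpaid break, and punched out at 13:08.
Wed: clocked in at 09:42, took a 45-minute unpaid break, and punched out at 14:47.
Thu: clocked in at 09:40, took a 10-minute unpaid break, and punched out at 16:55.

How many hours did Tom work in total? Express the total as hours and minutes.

Mon: 06:01–10:47 = 4 h 46 min; less 10 min break → 4 h 36 min
Tue: 07:18–13:08 = 5 h 50 min; less 45 min break → 5 h 5 min
Wed: 09:42–14:47 = 5 h 5 min; less 45 min break → 4 h 20 min
Thu: 09:40–16:55 = 7 h 15 min; less 10 min break → 7 h 5 min
Total: 4 h 36 min + 5 h 5 min + 4 h 20 min + 7 h 5 min = 21 h 6 min.

21 h 6 min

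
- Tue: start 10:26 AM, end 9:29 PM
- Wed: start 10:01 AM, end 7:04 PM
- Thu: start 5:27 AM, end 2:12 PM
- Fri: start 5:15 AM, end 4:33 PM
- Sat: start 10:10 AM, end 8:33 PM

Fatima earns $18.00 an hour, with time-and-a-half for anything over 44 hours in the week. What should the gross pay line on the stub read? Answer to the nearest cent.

Tue: 10:26 AM–9:29 PM = 11 h 3 min
Wed: 10:01 AM–7:04 PM = 9 h 3 min
Thu: 5:27 AM–2:12 PM = 8 h 45 min
Fri: 5:15 AM–4:33 PM = 11 h 18 min
Sat: 10:10 AM–8:33 PM = 10 h 23 min
Total worked: 50 h 32 min = 3032 min.
Regular 44 h 0 min = 2640 min at $18.00/h; overtime 6 h 32 min = 392 min at $27.00/h.
Pay = (2640 × $18.00 + 392 × $27.00) ÷ 60 = $968.40.

$968.40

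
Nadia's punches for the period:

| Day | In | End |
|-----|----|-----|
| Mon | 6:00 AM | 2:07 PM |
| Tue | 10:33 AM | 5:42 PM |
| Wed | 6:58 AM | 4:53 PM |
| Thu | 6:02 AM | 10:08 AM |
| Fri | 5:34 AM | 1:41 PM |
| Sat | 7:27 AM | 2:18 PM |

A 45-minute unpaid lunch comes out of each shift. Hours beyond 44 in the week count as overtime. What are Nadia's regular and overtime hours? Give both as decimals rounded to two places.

Regular 39.75 hours, overtime 0.00 hours

Mon: 6:00 AM–2:07 PM = 8 h 7 min; less 45 min break → 7 h 22 min
Tue: 10:33 AM–5:42 PM = 7 h 9 min; less 45 min break → 6 h 24 min
Wed: 6:58 AM–4:53 PM = 9 h 55 min; less 45 min break → 9 h 10 min
Thu: 6:02 AM–10:08 AM = 4 h 6 min; less 45 min break → 3 h 21 min
Fri: 5:34 AM–1:41 PM = 8 h 7 min; less 45 min break → 7 h 22 min
Sat: 7:27 AM–2:18 PM = 6 h 51 min; less 45 min break → 6 h 6 min
Total worked: 39 h 45 min = 39.75 h.
Threshold 44 h → overtime 0 h 0 min, regular 39 h 45 min.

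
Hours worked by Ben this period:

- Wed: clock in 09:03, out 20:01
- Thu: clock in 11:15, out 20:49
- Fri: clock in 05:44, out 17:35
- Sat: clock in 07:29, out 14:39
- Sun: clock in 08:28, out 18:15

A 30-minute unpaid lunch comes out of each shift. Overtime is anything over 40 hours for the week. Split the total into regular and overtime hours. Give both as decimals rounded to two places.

Regular 40.00 hours, overtime 6.83 hours

Wed: 09:03–20:01 = 10 h 58 min; less 30 min break → 10 h 28 min
Thu: 11:15–20:49 = 9 h 34 min; less 30 min break → 9 h 4 min
Fri: 05:44–17:35 = 11 h 51 min; less 30 min break → 11 h 21 min
Sat: 07:29–14:39 = 7 h 10 min; less 30 min break → 6 h 40 min
Sun: 08:28–18:15 = 9 h 47 min; less 30 min break → 9 h 17 min
Total worked: 46 h 50 min = 46.83 h.
Threshold 40 h → overtime 6 h 50 min, regular 40 h 0 min.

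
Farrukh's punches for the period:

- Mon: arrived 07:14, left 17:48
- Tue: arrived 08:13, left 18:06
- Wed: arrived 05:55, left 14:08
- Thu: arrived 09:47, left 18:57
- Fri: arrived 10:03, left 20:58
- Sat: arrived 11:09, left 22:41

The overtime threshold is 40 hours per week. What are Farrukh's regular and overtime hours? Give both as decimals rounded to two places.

Mon: 07:14–17:48 = 10 h 34 min
Tue: 08:13–18:06 = 9 h 53 min
Wed: 05:55–14:08 = 8 h 13 min
Thu: 09:47–18:57 = 9 h 10 min
Fri: 10:03–20:58 = 10 h 55 min
Sat: 11:09–22:41 = 11 h 32 min
Total worked: 60 h 17 min = 60.28 h.
Threshold 40 h → overtime 20 h 17 min, regular 40 h 0 min.

Regular 40.00 hours, overtime 20.28 hours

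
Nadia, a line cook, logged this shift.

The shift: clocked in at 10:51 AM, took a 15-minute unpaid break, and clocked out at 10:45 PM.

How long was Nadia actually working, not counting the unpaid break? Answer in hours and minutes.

11 h 39 min

The shift: 10:51 AM–10:45 PM = 11 h 54 min; less 15 min break → 11 h 39 min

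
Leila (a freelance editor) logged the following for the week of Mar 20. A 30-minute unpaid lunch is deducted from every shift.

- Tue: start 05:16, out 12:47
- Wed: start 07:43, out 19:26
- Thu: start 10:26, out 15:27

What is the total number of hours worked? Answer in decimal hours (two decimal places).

Tue: 05:16–12:47 = 7 h 31 min; less 30 min break → 7 h 1 min
Wed: 07:43–19:26 = 11 h 43 min; less 30 min break → 11 h 13 min
Thu: 10:26–15:27 = 5 h 1 min; less 30 min break → 4 h 31 min
Total: 7 h 1 min + 11 h 13 min + 4 h 31 min = 22 h 45 min.

22.75 hours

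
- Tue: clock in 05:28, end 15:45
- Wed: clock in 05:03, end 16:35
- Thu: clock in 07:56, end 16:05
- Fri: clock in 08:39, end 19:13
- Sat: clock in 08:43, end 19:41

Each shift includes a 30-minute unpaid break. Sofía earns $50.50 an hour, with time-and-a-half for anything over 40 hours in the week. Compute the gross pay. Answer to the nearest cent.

$2701.75

Tue: 05:28–15:45 = 10 h 17 min; less 30 min break → 9 h 47 min
Wed: 05:03–16:35 = 11 h 32 min; less 30 min break → 11 h 2 min
Thu: 07:56–16:05 = 8 h 9 min; less 30 min break → 7 h 39 min
Fri: 08:39–19:13 = 10 h 34 min; less 30 min break → 10 h 4 min
Sat: 08:43–19:41 = 10 h 58 min; less 30 min break → 10 h 28 min
Total worked: 49 h 0 min = 2940 min.
Regular 40 h 0 min = 2400 min at $50.50/h; overtime 9 h 0 min = 540 min at $75.75/h.
Pay = (2400 × $50.50 + 540 × $75.75) ÷ 60 = $2701.75.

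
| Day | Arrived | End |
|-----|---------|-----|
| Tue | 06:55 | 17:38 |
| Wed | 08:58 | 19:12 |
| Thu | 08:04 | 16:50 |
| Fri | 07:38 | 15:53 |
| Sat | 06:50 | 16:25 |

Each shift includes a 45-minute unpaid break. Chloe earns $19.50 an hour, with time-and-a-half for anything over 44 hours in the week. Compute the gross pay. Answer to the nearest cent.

Tue: 06:55–17:38 = 10 h 43 min; less 45 min break → 9 h 58 min
Wed: 08:58–19:12 = 10 h 14 min; less 45 min break → 9 h 29 min
Thu: 08:04–16:50 = 8 h 46 min; less 45 min break → 8 h 1 min
Fri: 07:38–15:53 = 8 h 15 min; less 45 min break → 7 h 30 min
Sat: 06:50–16:25 = 9 h 35 min; less 45 min break → 8 h 50 min
Total worked: 43 h 48 min = 2628 min.
Regular 43 h 48 min = 2628 min at $19.50/h; overtime 0 h 0 min = 0 min at $29.25/h.
Pay = (2628 × $19.50 + 0 × $29.25) ÷ 60 = $854.10.

$854.10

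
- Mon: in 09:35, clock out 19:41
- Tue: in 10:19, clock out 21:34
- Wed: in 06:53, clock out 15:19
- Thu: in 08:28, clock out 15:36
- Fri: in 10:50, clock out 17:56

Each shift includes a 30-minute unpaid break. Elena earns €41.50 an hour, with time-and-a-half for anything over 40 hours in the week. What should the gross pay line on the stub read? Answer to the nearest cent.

€1754.41

Mon: 09:35–19:41 = 10 h 6 min; less 30 min break → 9 h 36 min
Tue: 10:19–21:34 = 11 h 15 min; less 30 min break → 10 h 45 min
Wed: 06:53–15:19 = 8 h 26 min; less 30 min break → 7 h 56 min
Thu: 08:28–15:36 = 7 h 8 min; less 30 min break → 6 h 38 min
Fri: 10:50–17:56 = 7 h 6 min; less 30 min break → 6 h 36 min
Total worked: 41 h 31 min = 2491 min.
Regular 40 h 0 min = 2400 min at €41.50/h; overtime 1 h 31 min = 91 min at €62.25/h.
Pay = (2400 × €41.50 + 91 × €62.25) ÷ 60 = €1754.41.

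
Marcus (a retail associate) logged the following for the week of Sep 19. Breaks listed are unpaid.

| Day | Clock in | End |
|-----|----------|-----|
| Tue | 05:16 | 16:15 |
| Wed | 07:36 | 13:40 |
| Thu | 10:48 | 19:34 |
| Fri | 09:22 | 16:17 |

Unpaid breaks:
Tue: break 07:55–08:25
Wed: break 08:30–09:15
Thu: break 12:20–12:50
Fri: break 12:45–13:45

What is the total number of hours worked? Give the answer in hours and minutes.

29 h 59 min

Tue: 05:16–16:15 = 10 h 59 min; less 30 min break → 10 h 29 min
Wed: 07:36–13:40 = 6 h 4 min; less 45 min break → 5 h 19 min
Thu: 10:48–19:34 = 8 h 46 min; less 30 min break → 8 h 16 min
Fri: 09:22–16:17 = 6 h 55 min; less 60 min break → 5 h 55 min
Total: 10 h 29 min + 5 h 19 min + 8 h 16 min + 5 h 55 min = 29 h 59 min.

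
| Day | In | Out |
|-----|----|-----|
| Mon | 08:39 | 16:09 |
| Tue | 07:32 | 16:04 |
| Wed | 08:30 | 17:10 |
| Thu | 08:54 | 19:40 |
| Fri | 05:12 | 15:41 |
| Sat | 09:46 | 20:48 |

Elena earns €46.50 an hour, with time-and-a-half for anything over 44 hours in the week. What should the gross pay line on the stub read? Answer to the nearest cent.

€2951.59

Mon: 08:39–16:09 = 7 h 30 min
Tue: 07:32–16:04 = 8 h 32 min
Wed: 08:30–17:10 = 8 h 40 min
Thu: 08:54–19:40 = 10 h 46 min
Fri: 05:12–15:41 = 10 h 29 min
Sat: 09:46–20:48 = 11 h 2 min
Total worked: 56 h 59 min = 3419 min.
Regular 44 h 0 min = 2640 min at €46.50/h; overtime 12 h 59 min = 779 min at €69.75/h.
Pay = (2640 × €46.50 + 779 × €69.75) ÷ 60 = €2951.59.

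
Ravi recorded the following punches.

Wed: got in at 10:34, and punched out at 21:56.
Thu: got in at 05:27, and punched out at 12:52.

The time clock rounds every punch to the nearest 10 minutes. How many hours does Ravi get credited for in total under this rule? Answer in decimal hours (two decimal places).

Wed: in 10:34→10:30, out 21:56→22:00; 11 h 30 min
Thu: in 05:27→05:30, out 12:52→12:50; 7 h 20 min
Total credited: 18 h 50 min.

18.83 hours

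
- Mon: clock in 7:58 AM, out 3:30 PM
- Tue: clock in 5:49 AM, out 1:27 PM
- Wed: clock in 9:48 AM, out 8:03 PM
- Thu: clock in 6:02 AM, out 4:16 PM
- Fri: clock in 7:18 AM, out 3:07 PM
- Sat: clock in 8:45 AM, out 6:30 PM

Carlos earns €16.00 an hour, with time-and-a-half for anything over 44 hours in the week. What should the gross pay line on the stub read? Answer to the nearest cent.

Mon: 7:58 AM–3:30 PM = 7 h 32 min
Tue: 5:49 AM–1:27 PM = 7 h 38 min
Wed: 9:48 AM–8:03 PM = 10 h 15 min
Thu: 6:02 AM–4:16 PM = 10 h 14 min
Fri: 7:18 AM–3:07 PM = 7 h 49 min
Sat: 8:45 AM–6:30 PM = 9 h 45 min
Total worked: 53 h 13 min = 3193 min.
Regular 44 h 0 min = 2640 min at €16.00/h; overtime 9 h 13 min = 553 min at €24.00/h.
Pay = (2640 × €16.00 + 553 × €24.00) ÷ 60 = €925.20.

€925.20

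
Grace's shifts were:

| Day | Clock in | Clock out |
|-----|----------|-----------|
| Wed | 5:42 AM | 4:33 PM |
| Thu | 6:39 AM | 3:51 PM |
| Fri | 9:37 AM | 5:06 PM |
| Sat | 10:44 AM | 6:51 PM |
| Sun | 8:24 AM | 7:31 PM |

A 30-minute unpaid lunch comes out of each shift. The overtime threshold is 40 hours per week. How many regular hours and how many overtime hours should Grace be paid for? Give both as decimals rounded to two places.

Regular 40.00 hours, overtime 4.27 hours

Wed: 5:42 AM–4:33 PM = 10 h 51 min; less 30 min break → 10 h 21 min
Thu: 6:39 AM–3:51 PM = 9 h 12 min; less 30 min break → 8 h 42 min
Fri: 9:37 AM–5:06 PM = 7 h 29 min; less 30 min break → 6 h 59 min
Sat: 10:44 AM–6:51 PM = 8 h 7 min; less 30 min break → 7 h 37 min
Sun: 8:24 AM–7:31 PM = 11 h 7 min; less 30 min break → 10 h 37 min
Total worked: 44 h 16 min = 44.27 h.
Threshold 40 h → overtime 4 h 16 min, regular 40 h 0 min.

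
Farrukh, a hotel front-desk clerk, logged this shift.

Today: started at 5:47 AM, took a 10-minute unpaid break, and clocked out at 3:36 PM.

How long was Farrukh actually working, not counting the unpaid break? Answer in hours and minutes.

Today: 5:47 AM–3:36 PM = 9 h 49 min; less 10 min break → 9 h 39 min

9 h 39 min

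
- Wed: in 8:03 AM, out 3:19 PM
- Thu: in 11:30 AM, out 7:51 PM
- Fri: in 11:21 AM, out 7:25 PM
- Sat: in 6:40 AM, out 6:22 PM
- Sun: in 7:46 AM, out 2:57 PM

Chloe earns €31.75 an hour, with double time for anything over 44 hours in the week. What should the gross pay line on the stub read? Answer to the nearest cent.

€1351.49

Wed: 8:03 AM–3:19 PM = 7 h 16 min
Thu: 11:30 AM–7:51 PM = 8 h 21 min
Fri: 11:21 AM–7:25 PM = 8 h 4 min
Sat: 6:40 AM–6:22 PM = 11 h 42 min
Sun: 7:46 AM–2:57 PM = 7 h 11 min
Total worked: 42 h 34 min = 2554 min.
Regular 42 h 34 min = 2554 min at €31.75/h; overtime 0 h 0 min = 0 min at €63.50/h.
Pay = (2554 × €31.75 + 0 × €63.50) ÷ 60 = €1351.49.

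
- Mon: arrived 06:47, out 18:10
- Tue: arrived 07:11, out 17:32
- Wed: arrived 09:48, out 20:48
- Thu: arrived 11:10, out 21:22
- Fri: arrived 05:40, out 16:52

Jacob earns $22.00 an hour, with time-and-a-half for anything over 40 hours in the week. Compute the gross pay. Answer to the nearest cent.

Mon: 06:47–18:10 = 11 h 23 min
Tue: 07:11–17:32 = 10 h 21 min
Wed: 09:48–20:48 = 11 h 0 min
Thu: 11:10–21:22 = 10 h 12 min
Fri: 05:40–16:52 = 11 h 12 min
Total worked: 54 h 8 min = 3248 min.
Regular 40 h 0 min = 2400 min at $22.00/h; overtime 14 h 8 min = 848 min at $33.00/h.
Pay = (2400 × $22.00 + 848 × $33.00) ÷ 60 = $1346.40.

$1346.40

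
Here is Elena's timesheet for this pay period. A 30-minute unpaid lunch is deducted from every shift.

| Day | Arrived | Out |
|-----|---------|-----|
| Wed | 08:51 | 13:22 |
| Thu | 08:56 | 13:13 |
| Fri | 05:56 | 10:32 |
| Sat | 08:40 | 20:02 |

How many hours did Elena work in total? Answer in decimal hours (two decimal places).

Wed: 08:51–13:22 = 4 h 31 min; less 30 min break → 4 h 1 min
Thu: 08:56–13:13 = 4 h 17 min; less 30 min break → 3 h 47 min
Fri: 05:56–10:32 = 4 h 36 min; less 30 min break → 4 h 6 min
Sat: 08:40–20:02 = 11 h 22 min; less 30 min break → 10 h 52 min
Total: 4 h 1 min + 3 h 47 min + 4 h 6 min + 10 h 52 min = 22 h 46 min.

22.77 hours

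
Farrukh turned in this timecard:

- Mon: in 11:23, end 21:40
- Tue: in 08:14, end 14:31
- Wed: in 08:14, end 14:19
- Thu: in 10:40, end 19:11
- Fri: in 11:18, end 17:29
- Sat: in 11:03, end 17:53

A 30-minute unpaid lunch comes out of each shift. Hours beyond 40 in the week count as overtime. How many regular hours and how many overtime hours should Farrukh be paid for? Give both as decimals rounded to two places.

Regular 40.00 hours, overtime 1.18 hours

Mon: 11:23–21:40 = 10 h 17 min; less 30 min break → 9 h 47 min
Tue: 08:14–14:31 = 6 h 17 min; less 30 min break → 5 h 47 min
Wed: 08:14–14:19 = 6 h 5 min; less 30 min break → 5 h 35 min
Thu: 10:40–19:11 = 8 h 31 min; less 30 min break → 8 h 1 min
Fri: 11:18–17:29 = 6 h 11 min; less 30 min break → 5 h 41 min
Sat: 11:03–17:53 = 6 h 50 min; less 30 min break → 6 h 20 min
Total worked: 41 h 11 min = 41.18 h.
Threshold 40 h → overtime 1 h 11 min, regular 40 h 0 min.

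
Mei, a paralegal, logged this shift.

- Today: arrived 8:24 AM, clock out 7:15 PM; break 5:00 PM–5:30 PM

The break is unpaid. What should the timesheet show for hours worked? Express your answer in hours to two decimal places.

10.35 hours

Today: 8:24 AM–7:15 PM = 10 h 51 min; less 30 min break → 10 h 21 min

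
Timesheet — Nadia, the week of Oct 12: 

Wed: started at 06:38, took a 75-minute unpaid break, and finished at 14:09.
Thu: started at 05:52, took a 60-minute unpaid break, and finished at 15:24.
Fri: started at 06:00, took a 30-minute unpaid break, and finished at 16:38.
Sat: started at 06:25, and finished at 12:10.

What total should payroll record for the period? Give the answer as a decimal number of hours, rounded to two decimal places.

30.68 hours

Wed: 06:38–14:09 = 7 h 31 min; less 75 min break → 6 h 16 min
Thu: 05:52–15:24 = 9 h 32 min; less 60 min break → 8 h 32 min
Fri: 06:00–16:38 = 10 h 38 min; less 30 min break → 10 h 8 min
Sat: 06:25–12:10 = 5 h 45 min
Total: 6 h 16 min + 8 h 32 min + 10 h 8 min + 5 h 45 min = 30 h 41 min.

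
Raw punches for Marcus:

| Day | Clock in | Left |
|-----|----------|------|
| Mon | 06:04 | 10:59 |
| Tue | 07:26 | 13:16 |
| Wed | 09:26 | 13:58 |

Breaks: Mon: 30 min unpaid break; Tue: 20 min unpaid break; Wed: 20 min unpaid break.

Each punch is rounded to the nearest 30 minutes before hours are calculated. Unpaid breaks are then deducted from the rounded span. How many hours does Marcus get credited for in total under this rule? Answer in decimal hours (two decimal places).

14.33 hours

Mon: in 06:04→06:00, out 10:59→11:00; 5 h 0 min − 30 min = 4 h 30 min
Tue: in 07:26→07:30, out 13:16→13:30; 6 h 0 min − 20 min = 5 h 40 min
Wed: in 09:26→09:30, out 13:58→14:00; 4 h 30 min − 20 min = 4 h 10 min
Total credited: 14 h 20 min.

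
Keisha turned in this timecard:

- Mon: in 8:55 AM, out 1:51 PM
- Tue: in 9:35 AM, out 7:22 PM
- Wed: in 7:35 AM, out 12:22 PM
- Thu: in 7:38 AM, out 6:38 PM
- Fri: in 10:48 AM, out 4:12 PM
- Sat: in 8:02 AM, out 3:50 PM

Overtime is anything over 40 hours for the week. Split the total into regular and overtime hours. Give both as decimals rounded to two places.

Regular 40.00 hours, overtime 3.70 hours

Mon: 8:55 AM–1:51 PM = 4 h 56 min
Tue: 9:35 AM–7:22 PM = 9 h 47 min
Wed: 7:35 AM–12:22 PM = 4 h 47 min
Thu: 7:38 AM–6:38 PM = 11 h 0 min
Fri: 10:48 AM–4:12 PM = 5 h 24 min
Sat: 8:02 AM–3:50 PM = 7 h 48 min
Total worked: 43 h 42 min = 43.70 h.
Threshold 40 h → overtime 3 h 42 min, regular 40 h 0 min.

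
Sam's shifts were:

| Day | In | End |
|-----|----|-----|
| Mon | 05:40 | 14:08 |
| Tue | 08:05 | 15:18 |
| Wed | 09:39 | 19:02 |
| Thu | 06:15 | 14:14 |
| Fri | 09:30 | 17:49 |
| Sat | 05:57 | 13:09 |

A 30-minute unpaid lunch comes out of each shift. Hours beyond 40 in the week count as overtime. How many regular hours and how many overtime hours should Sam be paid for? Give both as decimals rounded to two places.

Regular 40.00 hours, overtime 5.57 hours

Mon: 05:40–14:08 = 8 h 28 min; less 30 min break → 7 h 58 min
Tue: 08:05–15:18 = 7 h 13 min; less 30 min break → 6 h 43 min
Wed: 09:39–19:02 = 9 h 23 min; less 30 min break → 8 h 53 min
Thu: 06:15–14:14 = 7 h 59 min; less 30 min break → 7 h 29 min
Fri: 09:30–17:49 = 8 h 19 min; less 30 min break → 7 h 49 min
Sat: 05:57–13:09 = 7 h 12 min; less 30 min break → 6 h 42 min
Total worked: 45 h 34 min = 45.57 h.
Threshold 40 h → overtime 5 h 34 min, regular 40 h 0 min.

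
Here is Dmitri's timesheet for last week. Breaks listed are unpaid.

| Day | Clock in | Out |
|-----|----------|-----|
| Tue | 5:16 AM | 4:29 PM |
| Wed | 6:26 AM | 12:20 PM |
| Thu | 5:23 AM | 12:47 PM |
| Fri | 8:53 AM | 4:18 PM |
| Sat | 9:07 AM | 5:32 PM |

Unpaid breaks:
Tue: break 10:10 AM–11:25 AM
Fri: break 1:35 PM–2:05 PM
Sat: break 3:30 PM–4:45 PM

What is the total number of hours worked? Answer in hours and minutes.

Tue: 5:16 AM–4:29 PM = 11 h 13 min; less 75 min break → 9 h 58 min
Wed: 6:26 AM–12:20 PM = 5 h 54 min
Thu: 5:23 AM–12:47 PM = 7 h 24 min
Fri: 8:53 AM–4:18 PM = 7 h 25 min; less 30 min break → 6 h 55 min
Sat: 9:07 AM–5:32 PM = 8 h 25 min; less 75 min break → 7 h 10 min
Total: 9 h 58 min + 5 h 54 min + 7 h 24 min + 6 h 55 min + 7 h 10 min = 37 h 21 min.

37 h 21 min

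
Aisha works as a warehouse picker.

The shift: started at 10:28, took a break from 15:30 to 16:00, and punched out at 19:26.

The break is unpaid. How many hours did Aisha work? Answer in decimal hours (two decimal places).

The shift: 10:28–19:26 = 8 h 58 min; less 30 min break → 8 h 28 min

8.47 hours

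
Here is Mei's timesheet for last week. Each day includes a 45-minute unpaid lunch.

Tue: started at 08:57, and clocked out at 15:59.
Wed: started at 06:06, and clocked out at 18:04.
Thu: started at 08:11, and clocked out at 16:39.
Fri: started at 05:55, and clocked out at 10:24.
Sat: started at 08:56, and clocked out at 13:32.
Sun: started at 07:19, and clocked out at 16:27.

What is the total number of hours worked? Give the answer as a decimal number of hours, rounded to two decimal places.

Tue: 08:57–15:59 = 7 h 2 min; less 45 min break → 6 h 17 min
Wed: 06:06–18:04 = 11 h 58 min; less 45 min break → 11 h 13 min
Thu: 08:11–16:39 = 8 h 28 min; less 45 min break → 7 h 43 min
Fri: 05:55–10:24 = 4 h 29 min; less 45 min break → 3 h 44 min
Sat: 08:56–13:32 = 4 h 36 min; less 45 min break → 3 h 51 min
Sun: 07:19–16:27 = 9 h 8 min; less 45 min break → 8 h 23 min
Total: 6 h 17 min + 11 h 13 min + 7 h 43 min + 3 h 44 min + 3 h 51 min + 8 h 23 min = 41 h 11 min.

41.18 hours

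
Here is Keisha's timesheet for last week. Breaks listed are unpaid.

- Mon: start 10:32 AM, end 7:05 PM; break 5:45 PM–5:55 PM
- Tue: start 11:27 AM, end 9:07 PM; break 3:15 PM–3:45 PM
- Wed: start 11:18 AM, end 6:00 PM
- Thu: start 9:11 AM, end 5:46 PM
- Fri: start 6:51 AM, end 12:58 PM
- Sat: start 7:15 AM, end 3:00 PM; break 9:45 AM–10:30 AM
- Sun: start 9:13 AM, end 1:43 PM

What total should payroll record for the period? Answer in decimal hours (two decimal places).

Mon: 10:32 AM–7:05 PM = 8 h 33 min; less 10 min break → 8 h 23 min
Tue: 11:27 AM–9:07 PM = 9 h 40 min; less 30 min break → 9 h 10 min
Wed: 11:18 AM–6:00 PM = 6 h 42 min
Thu: 9:11 AM–5:46 PM = 8 h 35 min
Fri: 6:51 AM–12:58 PM = 6 h 7 min
Sat: 7:15 AM–3:00 PM = 7 h 45 min; less 45 min break → 7 h 0 min
Sun: 9:13 AM–1:43 PM = 4 h 30 min
Total: 8 h 23 min + 9 h 10 min + 6 h 42 min + 8 h 35 min + 6 h 7 min + 7 h 0 min + 4 h 30 min = 50 h 27 min.

50.45 hours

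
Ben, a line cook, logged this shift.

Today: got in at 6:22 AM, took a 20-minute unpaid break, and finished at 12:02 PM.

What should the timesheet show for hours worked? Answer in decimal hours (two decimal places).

Today: 6:22 AM–12:02 PM = 5 h 40 min; less 20 min break → 5 h 20 min

5.33 hours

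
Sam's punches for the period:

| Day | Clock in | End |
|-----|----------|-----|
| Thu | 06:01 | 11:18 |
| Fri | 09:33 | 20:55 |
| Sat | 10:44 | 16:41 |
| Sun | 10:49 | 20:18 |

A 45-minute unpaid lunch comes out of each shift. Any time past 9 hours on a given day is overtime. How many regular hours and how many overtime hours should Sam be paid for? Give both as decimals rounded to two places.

Regular 27.47 hours, overtime 1.62 hours

Thu: 06:01–11:18 = 5 h 17 min; less 45 min break → 4 h 32 min
Fri: 09:33–20:55 = 11 h 22 min; less 45 min break → 10 h 37 min
Sat: 10:44–16:41 = 5 h 57 min; less 45 min break → 5 h 12 min
Sun: 10:49–20:18 = 9 h 29 min; less 45 min break → 8 h 44 min
Thu reg 4 h 32 min / OT 0 h 0 min; Fri reg 9 h 0 min / OT 1 h 37 min; Sat reg 5 h 12 min / OT 0 h 0 min; Sun reg 8 h 44 min / OT 0 h 0 min.
Totals: regular 27 h 28 min, overtime 1 h 37 min.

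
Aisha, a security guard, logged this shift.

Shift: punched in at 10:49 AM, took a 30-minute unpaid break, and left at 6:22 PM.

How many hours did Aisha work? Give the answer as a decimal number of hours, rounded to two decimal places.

7.05 hours

Shift: 10:49 AM–6:22 PM = 7 h 33 min; less 30 min break → 7 h 3 min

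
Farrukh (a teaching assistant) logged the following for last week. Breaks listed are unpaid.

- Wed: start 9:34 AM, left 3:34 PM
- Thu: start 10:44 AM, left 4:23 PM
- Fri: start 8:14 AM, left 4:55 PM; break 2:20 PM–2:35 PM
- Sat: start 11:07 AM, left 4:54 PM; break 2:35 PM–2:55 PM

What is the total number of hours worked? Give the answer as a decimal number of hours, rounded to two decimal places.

25.53 hours

Wed: 9:34 AM–3:34 PM = 6 h 0 min
Thu: 10:44 AM–4:23 PM = 5 h 39 min
Fri: 8:14 AM–4:55 PM = 8 h 41 min; less 15 min break → 8 h 26 min
Sat: 11:07 AM–4:54 PM = 5 h 47 min; less 20 min break → 5 h 27 min
Total: 6 h 0 min + 5 h 39 min + 8 h 26 min + 5 h 27 min = 25 h 32 min.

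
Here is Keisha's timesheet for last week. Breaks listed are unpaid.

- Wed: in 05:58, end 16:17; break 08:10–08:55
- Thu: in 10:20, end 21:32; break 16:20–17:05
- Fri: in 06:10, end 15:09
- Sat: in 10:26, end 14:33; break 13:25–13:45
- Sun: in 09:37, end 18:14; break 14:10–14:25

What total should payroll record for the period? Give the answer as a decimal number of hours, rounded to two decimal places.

Wed: 05:58–16:17 = 10 h 19 min; less 45 min break → 9 h 34 min
Thu: 10:20–21:32 = 11 h 12 min; less 45 min break → 10 h 27 min
Fri: 06:10–15:09 = 8 h 59 min
Sat: 10:26–14:33 = 4 h 7 min; less 20 min break → 3 h 47 min
Sun: 09:37–18:14 = 8 h 37 min; less 15 min break → 8 h 22 min
Total: 9 h 34 min + 10 h 27 min + 8 h 59 min + 3 h 47 min + 8 h 22 min = 41 h 9 min.

41.15 hours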